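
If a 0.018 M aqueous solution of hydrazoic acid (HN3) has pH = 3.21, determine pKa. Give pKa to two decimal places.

pKa = 4.66

[H+] = 10^(-3.21) = 6.17 × 10^-4 M
At equilibrium [HA] = 0.018 − 6.17 × 10^-4 = 1.74 × 10^-2 M
Ka = [H+][A-]/[HA] = (6.17 × 10^-4)² / 1.74 × 10^-2 = 2.19 × 10^-5
pKa = -log(2.19 × 10^-5) = 4.66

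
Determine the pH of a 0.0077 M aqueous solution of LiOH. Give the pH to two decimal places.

LiOH is a strong base; [OH-] = 0.0077 M.
pOH = -log(0.0077) = 2.11
pH = 14.00 - 2.11 = 11.89

pH = 11.89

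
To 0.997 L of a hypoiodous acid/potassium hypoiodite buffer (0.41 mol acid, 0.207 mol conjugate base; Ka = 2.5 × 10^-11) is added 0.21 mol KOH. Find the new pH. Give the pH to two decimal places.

OH- converts HOI to OI-: HOI → 0.2 mol, OI- → 0.417 mol.
pKa = −log(2.5 × 10^-11) = 10.602
Henderson–Hasselbalch with mole ratio 0.417/0.2: pH = 10.602 + (+0.319)

pH = 10.92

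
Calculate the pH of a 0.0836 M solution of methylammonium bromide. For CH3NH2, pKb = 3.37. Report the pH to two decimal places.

pH = 5.85

CH3NH3+ is the conjugate acid of the weak base CH3NH2.
Kb = 10^(−3.37) = 4.27 × 10^-4
Ka = Kw/Kb = 1.0×10^-14 / 4.27 × 10^-4 = 2.34 × 10^-11
From the ICE table, Ka = x²/(0.0836 − x) = 2.34 × 10^-11.
Neglecting x in the denominator: x = √(2.34 × 10^-11 × 0.0836) = 1.40 × 10^-6 M
pH = −log[H+] = −log(1.40 × 10^-6) = 5.85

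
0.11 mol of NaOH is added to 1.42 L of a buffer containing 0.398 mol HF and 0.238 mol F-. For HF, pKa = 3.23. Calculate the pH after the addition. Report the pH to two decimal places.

pH = 3.31

OH- converts HF to F-: HF → 0.288 mol, F- → 0.348 mol.
pH = pKa + log(n_F-/n_HF) = 3.23 + log(0.348/0.288) = 3.23 + (+0.082)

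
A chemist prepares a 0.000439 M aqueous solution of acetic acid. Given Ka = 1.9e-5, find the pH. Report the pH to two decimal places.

pH = 4.08

CH3COOH ⇌ CH3COO- + H+
From the ICE table, Ka = x²/(0.000439 − x) = 1.9 × 10^-5.
x is not negligible relative to C₀; solve x² + 1.9e-05·x − 8.34e-09 = 0.
x = (−Ka + √(Ka² + 4·Ka·C₀))/2 = 8.23 × 10^-5 M
pH = −log(8.23 × 10^-5) = 4.08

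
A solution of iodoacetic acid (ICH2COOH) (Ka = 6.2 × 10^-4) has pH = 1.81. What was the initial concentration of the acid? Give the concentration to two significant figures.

[H+] = 10^(-1.81) = 1.55 × 10^-2 M = x
Ka = x²/(C₀ − x) ⇒ C₀ = x + x²/Ka
C₀ = 1.55 × 10^-2 + (1.55 × 10^-2)²/(6.2 × 10^-4) = 4.03 × 10^-1 M

C₀ = 4.0 × 10^-1 M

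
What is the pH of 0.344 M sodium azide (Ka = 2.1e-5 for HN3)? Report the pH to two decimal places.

N3- is the conjugate base of the weak acid HN3.
Kb = Kw/Ka = 1.0×10^-14 / 2.1 × 10^-5 = 4.76 × 10^-10
From the ICE table, Kb = x²/(0.344 − x) = 4.76 × 10^-10.
Since Kb ≪ C₀, x ≈ √(Kb·C₀) = 1.28 × 10^-5 M.
pOH = 4.89, so pH = 14.00 − pOH = 9.11

pH = 9.11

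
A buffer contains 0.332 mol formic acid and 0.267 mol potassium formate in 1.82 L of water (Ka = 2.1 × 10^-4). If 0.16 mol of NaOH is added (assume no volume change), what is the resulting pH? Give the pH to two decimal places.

pH = 4.07

OH- converts HCOOH to HCOO-: HCOOH → 0.172 mol, HCOO- → 0.427 mol.
pKa = −log(2.1 × 10^-4) = 3.678
pH = pKa + log([A⁻]/[HA]) = 3.678 + log(0.427/0.172) = 3.678 +0.395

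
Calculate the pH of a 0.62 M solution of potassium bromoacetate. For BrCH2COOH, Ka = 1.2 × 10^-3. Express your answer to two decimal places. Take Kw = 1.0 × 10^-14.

pH = 8.36

BrCH2COO- is the conjugate base of the weak acid BrCH2COOH.
Kb = Kw/Ka = 1.0×10^-14 / 1.2 × 10^-3 = 8.33 × 10^-12
Kb = x²/(0.62 − x) = 8.33 × 10^-12
Since Kb ≪ C₀, x ≈ √(Kb·C₀) = 2.27 × 10^-6 M.
pOH = 5.64, so pH = 14.00 − pOH = 8.36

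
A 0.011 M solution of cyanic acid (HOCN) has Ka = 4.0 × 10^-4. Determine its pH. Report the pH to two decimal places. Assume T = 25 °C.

pH = 2.72

HOCN ⇌ OCN- + H+
Ka = x²/(0.011 − x) = 4.0 × 10^-4
x is not negligible relative to C₀; solve x² + 0.0004·x − 4.4e-06 = 0.
x = (−Ka + √(Ka² + 4·Ka·C₀))/2 = 1.91 × 10^-3 M
pH = −log(1.91 × 10^-3) = 2.72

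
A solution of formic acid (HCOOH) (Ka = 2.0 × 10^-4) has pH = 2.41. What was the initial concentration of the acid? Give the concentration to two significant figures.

[H+] = 10^(-2.41) = 3.89 × 10^-3 M = x
Ka = x²/(C₀ − x) ⇒ C₀ = x + x²/Ka
C₀ = 3.89 × 10^-3 + (3.89 × 10^-3)²/(2.0 × 10^-4) = 7.96 × 10^-2 M

C₀ = 8.0 × 10^-2 M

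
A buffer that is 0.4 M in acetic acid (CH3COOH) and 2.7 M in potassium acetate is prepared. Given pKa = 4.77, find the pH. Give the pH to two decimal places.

Henderson–Hasselbalch: pH = pKa + log([CH3COO-]/[CH3COOH]) = 4.77 + log(2.7/0.4)
pH = 4.77 + (+0.829) = 5.60

pH = 5.60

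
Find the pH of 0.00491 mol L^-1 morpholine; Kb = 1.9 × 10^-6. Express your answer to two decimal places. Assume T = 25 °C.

C4H8ONH + H2O ⇌ C4H8ONH2+ + OH-
Kb = [OH-]²/(0.00491 − [OH-]) = 1.9 × 10^-6
Assume [OH-] ≪ 0.00491: [OH-] ≈ √(1.9 × 10^-6 × 0.00491) = 9.66 × 10^-5 M
Check: 2% ionized — well under 5%, approximation valid.
pOH = −log(9.66 × 10^-5) = 4.02; pH = 14.00 − 4.02 = 9.98

pH = 9.98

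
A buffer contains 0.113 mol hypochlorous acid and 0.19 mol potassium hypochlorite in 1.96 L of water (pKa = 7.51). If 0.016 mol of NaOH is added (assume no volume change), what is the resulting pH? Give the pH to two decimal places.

OH- converts HOCl to OCl-: HOCl → 0.097 mol, OCl- → 0.206 mol.
Henderson–Hasselbalch with mole ratio 0.206/0.097: pH = 7.51 + (+0.327)

pH = 7.84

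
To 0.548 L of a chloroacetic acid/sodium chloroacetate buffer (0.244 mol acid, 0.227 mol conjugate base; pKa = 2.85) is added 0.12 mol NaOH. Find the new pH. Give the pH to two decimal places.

pH = 3.30

After neutralization: n(ClCH2COOH) = 0.124 mol, n(ClCH2COO-) = 0.347 mol.
pH = pKa + log([A⁻]/[HA]) = 2.85 + log(0.347/0.124) = 2.85 +0.447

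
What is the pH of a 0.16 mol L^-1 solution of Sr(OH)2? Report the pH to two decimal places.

Sr(OH)2 is a strong base (each formula unit releases 2 OH-); [OH-] = 0.32 M.
pOH = -log(0.32) = 0.49
pH = 14.00 - 0.49 = 13.51

pH = 13.51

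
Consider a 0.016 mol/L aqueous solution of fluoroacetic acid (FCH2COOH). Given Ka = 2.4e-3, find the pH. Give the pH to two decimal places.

FCH2COOH ⇌ FCH2COO- + H+
Ka = x²/(0.016 − x) = 2.4 × 10^-3
Here C₀/Ka ≈ 6.67, so the small-x approximation fails. Use the quadratic:
x = [−0.0024 + √(0.0024² + 0.000154)]/2 = 5.11 × 10^-3 M
pH = −log(5.11 × 10^-3) = 2.29

pH = 2.29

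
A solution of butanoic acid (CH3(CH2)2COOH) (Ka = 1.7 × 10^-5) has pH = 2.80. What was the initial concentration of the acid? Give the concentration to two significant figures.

C₀ = 1.5 × 10^-1 M

[H+] = 10^(-2.80) = 1.58 × 10^-3 M = x
Ka = x²/(C₀ − x) ⇒ C₀ = x + x²/Ka
C₀ = 1.58 × 10^-3 + (1.58 × 10^-3)²/(1.7 × 10^-5) = 1.48 × 10^-1 M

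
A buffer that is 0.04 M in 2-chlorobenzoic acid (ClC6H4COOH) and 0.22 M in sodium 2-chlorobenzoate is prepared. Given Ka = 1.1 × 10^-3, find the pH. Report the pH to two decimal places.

pH = 3.70

pKa = −log(1.1 × 10^-3) = 2.959
pH = pKa + log([A⁻]/[HA]) = 2.959 + log(0.22/0.04)
pH = 2.959 + (+0.740) = 3.70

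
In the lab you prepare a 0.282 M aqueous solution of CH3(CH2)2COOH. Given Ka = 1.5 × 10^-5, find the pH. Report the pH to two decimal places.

pH = 2.69

CH3(CH2)2COOH ⇌ CH3(CH2)2COO- + H+
Let x = [H+] at equilibrium. Ka = x²/(0.282 − x).
Assume x ≪ 0.282: x ≈ √(1.5 × 10^-5 × 0.282) = 2.06 × 10^-3 M
pH = −log[H+] = −log(2.06 × 10^-3) = 2.69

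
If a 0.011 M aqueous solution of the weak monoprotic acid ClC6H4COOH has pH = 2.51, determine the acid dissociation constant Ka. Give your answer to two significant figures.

Ka = 1.2 × 10^-3

[H+] = 10^(-2.51) = 3.09 × 10^-3 M
At equilibrium [HA] = 0.011 − 3.09 × 10^-3 = 7.91 × 10^-3 M
Ka = [H+][A-]/[HA] = (3.09 × 10^-3)² / 7.91 × 10^-3 = 1.2 × 10^-3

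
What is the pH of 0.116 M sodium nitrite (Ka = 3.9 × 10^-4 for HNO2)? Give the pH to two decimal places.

NO2- is the conjugate base of the weak acid HNO2.
Kb = Kw/Ka = 1.0×10^-14 / 3.9 × 10^-4 = 2.56 × 10^-11
Let x = [OH-] at equilibrium. Kb = x²/(0.116 − x).
Neglecting x in the denominator: x = √(2.56 × 10^-11 × 0.116) = 1.72 × 10^-6 M
Check: 0.0015% ionized — well under 5%, approximation valid.
pOH = −log(1.72 × 10^-6) = 5.76; pH = 14.00 − 5.76 = 8.24

pH = 8.24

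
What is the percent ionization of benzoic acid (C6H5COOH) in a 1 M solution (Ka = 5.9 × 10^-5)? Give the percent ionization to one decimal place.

0.8%

C6H5COOH ⇌ C6H5COO- + H+; let x = [H+] at equilibrium.
x ≈ √(Ka·C₀) = √(5.9 × 10^-5 × 1) = 7.68 × 10^-3 M
Fraction ionized = 7.68 × 10^-3 / 1 = 0.0077 → 0.8%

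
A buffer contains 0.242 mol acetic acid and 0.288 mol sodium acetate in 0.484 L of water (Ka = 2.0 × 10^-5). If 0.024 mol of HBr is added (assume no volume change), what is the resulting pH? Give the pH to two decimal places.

pH = 4.70

After neutralization: n(CH3COOH) = 0.266 mol, n(CH3COO-) = 0.264 mol.
pKa = −log(2.0 × 10^-5) = 4.699
pH = pKa + log([A⁻]/[HA]) = 4.699 + log(0.264/0.266) = 4.699 -0.003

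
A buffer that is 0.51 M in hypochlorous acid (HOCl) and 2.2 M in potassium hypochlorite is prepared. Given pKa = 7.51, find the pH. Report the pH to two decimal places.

pH = pKa + log([A⁻]/[HA]) = 7.51 + log(2.2/0.51)
pH = 7.51 + (+0.635) = 8.14

pH = 8.14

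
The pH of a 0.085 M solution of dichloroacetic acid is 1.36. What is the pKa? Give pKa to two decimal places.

pKa = 1.34

[H+] = 10^(-1.36) = 4.37 × 10^-2 M
At equilibrium [HA] = 0.085 − 4.37 × 10^-2 = 4.13 × 10^-2 M
Ka = [H+][A-]/[HA] = (4.37 × 10^-2)² / 4.13 × 10^-2 = 4.62 × 10^-2
pKa = -log(4.62 × 10^-2) = 1.34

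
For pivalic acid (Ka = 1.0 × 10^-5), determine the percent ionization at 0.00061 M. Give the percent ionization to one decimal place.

12.0%

(CH3)3CCOOH ⇌ (CH3)3CCOO- + H+; let x = [H+] at equilibrium.
Ka = x²/(C₀ − x); solving the quadratic gives x = 7.33 × 10^-5 M.
% ionization = x/C₀ × 100% = 7.33 × 10^-5/0.00061 × 100% = 12.0%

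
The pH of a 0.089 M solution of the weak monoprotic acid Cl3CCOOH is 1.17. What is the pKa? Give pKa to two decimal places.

pKa = 0.67

[H+] = 10^(-1.17) = 6.76 × 10^-2 M
At equilibrium [HA] = 0.089 − 6.76 × 10^-2 = 2.14 × 10^-2 M
Ka = [H+][A-]/[HA] = (6.76 × 10^-2)² / 2.14 × 10^-2 = 2.14 × 10^-1
pKa = -log(2.14 × 10^-1) = 0.67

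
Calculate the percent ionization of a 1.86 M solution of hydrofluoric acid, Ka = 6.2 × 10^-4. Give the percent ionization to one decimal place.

1.8%

HF ⇌ F- + H+; let x = [H+] at equilibrium.
x ≈ √(Ka·C₀) = √(6.2 × 10^-4 × 1.86) = 3.40 × 10^-2 M
Fraction ionized = 3.40 × 10^-2 / 1.86 = 0.0183 → 1.8%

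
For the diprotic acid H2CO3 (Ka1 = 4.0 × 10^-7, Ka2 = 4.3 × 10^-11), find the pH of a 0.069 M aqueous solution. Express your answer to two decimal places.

pH = 3.78

Since Ka1 ≫ Ka2, the first ionization dominates [H+].
Ka1 = x²/(0.069 − x) = 4.0 × 10^-7
x ≈ √(4.0 × 10^-7 × 0.069) = 1.66 × 10^-4 M
pH = −log(1.66 × 10^-4) = 3.78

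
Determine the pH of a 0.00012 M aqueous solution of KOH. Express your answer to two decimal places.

pH = 10.08

KOH is a strong base; [OH-] = 0.00012 M.
pOH = -log(0.00012) = 3.92
pH = 14.00 - 3.92 = 10.08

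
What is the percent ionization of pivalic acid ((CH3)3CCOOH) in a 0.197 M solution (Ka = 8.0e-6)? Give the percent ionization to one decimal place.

0.6%

(CH3)3CCOOH ⇌ (CH3)3CCOO- + H+; let x = [H+] at equilibrium.
x ≈ √(Ka·C₀) = √(8.0 × 10^-6 × 0.197) = 1.26 × 10^-3 M
% ionization = x/C₀ × 100% = 1.26 × 10^-3/0.197 × 100% = 0.6%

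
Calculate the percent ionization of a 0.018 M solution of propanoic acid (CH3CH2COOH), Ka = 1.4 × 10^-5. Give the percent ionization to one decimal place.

CH3CH2COOH ⇌ CH3CH2COO- + H+; let x = [H+] at equilibrium.
x ≈ √(Ka·C₀) = √(1.4 × 10^-5 × 0.018) = 5.02 × 10^-4 M
% ionization = x/C₀ × 100% = 5.02 × 10^-4/0.018 × 100% = 2.8%

2.8%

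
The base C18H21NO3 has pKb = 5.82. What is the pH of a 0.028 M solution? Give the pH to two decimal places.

C18H21NO3 + H2O ⇌ C18H22NO3+ + OH-
Kb = 10^(−5.82) = 1.51 × 10^-6
Kb = x²/(0.028 − x) = 1.51 × 10^-6
Neglecting x in the denominator: x = √(1.51 × 10^-6 × 0.028) = 2.06 × 10^-4 M
pOH = −log(2.06 × 10^-4) = 3.69; pH = 14.00 − 3.69 = 10.31

pH = 10.31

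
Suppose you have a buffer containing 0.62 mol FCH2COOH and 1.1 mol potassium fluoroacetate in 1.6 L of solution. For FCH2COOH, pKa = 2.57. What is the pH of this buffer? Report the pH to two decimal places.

pH = 2.82

Using pH = pKa + log([base]/[acid]) with [base]/[acid] = 1.1/0.62:
pH = 2.57 + (+0.249) = 2.82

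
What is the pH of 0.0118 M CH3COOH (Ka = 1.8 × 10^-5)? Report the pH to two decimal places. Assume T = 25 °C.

CH3COOH ⇌ CH3COO- + H+
Ka = x²/(0.0118 − x) = 1.8 × 10^-5
Since Ka ≪ C₀, x ≈ √(Ka·C₀) = 4.61 × 10^-4 M.
Check: 3.9% ionized — well under 5%, approximation valid.
pH = −log[H+] = −log(4.61 × 10^-4) = 3.34

pH = 3.34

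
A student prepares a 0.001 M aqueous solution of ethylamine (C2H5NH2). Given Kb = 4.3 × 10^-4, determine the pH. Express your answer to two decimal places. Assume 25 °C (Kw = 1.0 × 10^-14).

pH = 10.68

C2H5NH2 + H2O ⇌ C2H5NH3+ + OH-
Kb = x²/(0.001 − x) = 4.3 × 10^-4
Here C₀/Kb ≈ 2.33, so the small-x approximation fails. Use the quadratic:
x = (−Kb + √(Kb² + 4·Kb·C₀))/2 = 4.75 × 10^-4 M
pOH = 3.32, so pH = 14.00 − pOH = 10.68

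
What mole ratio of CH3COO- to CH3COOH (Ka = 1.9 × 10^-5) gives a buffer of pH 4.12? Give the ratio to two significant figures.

pKa = -log(1.9 × 10^-5) = 4.721
pH = pKa + log(r) ⇒ log(r) = 4.12 − 4.721 = -0.601
r = [CH3COO-]/[CH3COOH] = 10^(-0.601) = 0.251

ratio = 0.25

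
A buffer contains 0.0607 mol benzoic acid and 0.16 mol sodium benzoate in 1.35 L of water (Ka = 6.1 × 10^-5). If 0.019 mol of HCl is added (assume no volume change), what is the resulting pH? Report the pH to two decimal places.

pH = 4.46

Added H+ converts C6H5COO- to C6H5COOH: C6H5COOH → 0.0797 mol, C6H5COO- → 0.141 mol.
pKa = −log(6.1 × 10^-5) = 4.215
Henderson–Hasselbalch with mole ratio 0.141/0.0797: pH = 4.215 + (+0.248)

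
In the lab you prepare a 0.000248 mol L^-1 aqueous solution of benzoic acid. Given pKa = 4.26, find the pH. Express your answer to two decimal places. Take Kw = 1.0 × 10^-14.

pH = 4.03

C6H5COOH ⇌ C6H5COO- + H+
Ka = 10^(−4.26) = 5.50 × 10^-5
From the ICE table, Ka = [H+]²/(0.000248 − [H+]) = 5.50 × 10^-5.
The 5% rule fails; solving [H+]² + Ka·[H+] − Ka·C₀ = 0 exactly:
[H+] = [−5.5e-05 + √(5.5e-05² + 5.46e-08)]/2 = 9.25 × 10^-5 M
pH = −log(9.25 × 10^-5) = 4.03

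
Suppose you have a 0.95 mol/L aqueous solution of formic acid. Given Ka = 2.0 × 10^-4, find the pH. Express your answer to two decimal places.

pH = 1.86

HCOOH ⇌ HCOO- + H+
Let x = [H+] at equilibrium. Ka = x²/(0.95 − x).
Since Ka ≪ C₀, x ≈ √(Ka·C₀) = 1.38 × 10^-2 M.
pH = −log[H+] = −log(1.38 × 10^-2) = 1.86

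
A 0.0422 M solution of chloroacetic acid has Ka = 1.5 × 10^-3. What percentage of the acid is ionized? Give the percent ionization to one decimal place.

17.2%

ClCH2COOH ⇌ ClCH2COO- + H+; let x = [H+] at equilibrium.
Ka = x²/(C₀ − x); solving the quadratic gives x = 7.24 × 10^-3 M.
% ionization = x/C₀ × 100% = 7.24 × 10^-3/0.0422 × 100% = 17.2%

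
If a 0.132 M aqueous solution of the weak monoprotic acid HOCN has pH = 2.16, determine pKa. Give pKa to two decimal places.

pKa = 3.42

[H+] = 10^(-2.16) = 6.92 × 10^-3 M
At equilibrium [HA] = 0.132 − 6.92 × 10^-3 = 1.25 × 10^-1 M
Ka = [H+][A-]/[HA] = (6.92 × 10^-3)² / 1.25 × 10^-1 = 3.83 × 10^-4
pKa = -log(3.83 × 10^-4) = 3.42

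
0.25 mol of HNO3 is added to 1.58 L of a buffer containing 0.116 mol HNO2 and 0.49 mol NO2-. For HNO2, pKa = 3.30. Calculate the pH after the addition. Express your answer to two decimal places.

pH = 3.12

Added H+ converts NO2- to HNO2: HNO2 → 0.366 mol, NO2- → 0.24 mol.
Henderson–Hasselbalch with mole ratio 0.24/0.366: pH = 3.30 + (-0.183)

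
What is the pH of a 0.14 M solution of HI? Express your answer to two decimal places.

HI is a strong acid and dissociates completely, so [H+] = 0.14 M.
pH = -log(0.14) = 0.85

pH = 0.85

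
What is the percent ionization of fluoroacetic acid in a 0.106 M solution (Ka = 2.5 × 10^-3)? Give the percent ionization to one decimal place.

FCH2COOH ⇌ FCH2COO- + H+; let x = [H+] at equilibrium.
Ka = x²/(C₀ − x); solving the quadratic gives x = 1.51 × 10^-2 M.
Fraction ionized = 1.51 × 10^-2 / 0.106 = 0.1425 → 14.2%

14.2%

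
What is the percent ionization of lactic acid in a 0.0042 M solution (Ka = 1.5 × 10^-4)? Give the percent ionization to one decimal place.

CH3CH(OH)COOH ⇌ CH3CH(OH)COO- + H+; let x = [H+] at equilibrium.
Solve x² + 0.00015x − 6.3e-07 = 0 → x = 7.22 × 10^-4 M
Fraction ionized = 7.22 × 10^-4 / 0.0042 = 0.1719 → 17.2%

17.2%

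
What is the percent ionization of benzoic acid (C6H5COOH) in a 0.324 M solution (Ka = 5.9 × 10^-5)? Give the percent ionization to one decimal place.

C6H5COOH ⇌ C6H5COO- + H+; let x = [H+] at equilibrium.
x ≈ √(Ka·C₀) = √(5.9 × 10^-5 × 0.324) = 4.37 × 10^-3 M
Fraction ionized = 4.37 × 10^-3 / 0.324 = 0.0135 → 1.3%

1.3%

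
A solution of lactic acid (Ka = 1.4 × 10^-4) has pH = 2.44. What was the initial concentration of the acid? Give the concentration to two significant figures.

C₀ = 9.8 × 10^-2 M

[H+] = 10^(-2.44) = 3.63 × 10^-3 M = x
Ka = x²/(C₀ − x) ⇒ C₀ = x + x²/Ka
C₀ = 3.63 × 10^-3 + (3.63 × 10^-3)²/(1.4 × 10^-4) = 9.78 × 10^-2 M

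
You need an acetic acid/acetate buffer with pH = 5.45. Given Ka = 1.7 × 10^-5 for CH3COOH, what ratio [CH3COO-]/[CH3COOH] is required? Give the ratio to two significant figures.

pKa = -log(1.7 × 10^-5) = 4.770
pH = pKa + log(r) ⇒ log(r) = 5.45 − 4.770 = +0.680
r = [CH3COO-]/[CH3COOH] = 10^(+0.680) = 4.79

ratio = 4.8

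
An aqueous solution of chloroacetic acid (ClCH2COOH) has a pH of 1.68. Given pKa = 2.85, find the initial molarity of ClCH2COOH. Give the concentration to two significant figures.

[H+] = 10^(-1.68) = 2.09 × 10^-2 M = x
Ka = 10^(−2.85) = 1.41 × 10^-3
Ka = x²/(C₀ − x) ⇒ C₀ = x + x²/Ka
C₀ = 2.09 × 10^-2 + (2.09 × 10^-2)²/(1.41 × 10^-3) = 3.31 × 10^-1 M

C₀ = 3.3 × 10^-1 M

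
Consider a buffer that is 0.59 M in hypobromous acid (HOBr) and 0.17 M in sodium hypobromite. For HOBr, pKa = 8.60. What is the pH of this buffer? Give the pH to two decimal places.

pH = 8.06

Using pH = pKa + log([base]/[acid]) with [base]/[acid] = 0.17/0.59:
pH = 8.60 + (-0.540) = 8.06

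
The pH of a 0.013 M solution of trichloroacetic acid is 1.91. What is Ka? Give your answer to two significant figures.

Ka = 2.2 × 10^-1

[H+] = 10^(-1.91) = 1.23 × 10^-2 M
At equilibrium [HA] = 0.013 − 1.23 × 10^-2 = 7.00 × 10^-4 M
Ka = [H+][A-]/[HA] = (1.23 × 10^-2)² / 7.00 × 10^-4 = 2.2 × 10^-1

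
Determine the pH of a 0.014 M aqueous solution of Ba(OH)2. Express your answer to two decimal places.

Ba(OH)2 is a strong base (each formula unit releases 2 OH-); [OH-] = 0.028 M.
pOH = -log(0.028) = 1.55
pH = 14.00 - 1.55 = 12.45

pH = 12.45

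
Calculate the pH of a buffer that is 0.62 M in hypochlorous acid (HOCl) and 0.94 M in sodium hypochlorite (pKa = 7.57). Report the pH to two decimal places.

pH = pKa + log([A⁻]/[HA]) = 7.57 + log(0.94/0.62)
pH = 7.57 + (+0.181) = 7.75

pH = 7.75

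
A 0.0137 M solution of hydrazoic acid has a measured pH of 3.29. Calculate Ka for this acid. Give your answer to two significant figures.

[H+] = 10^(-3.29) = 5.13 × 10^-4 M
At equilibrium [HA] = 0.0137 − 5.13 × 10^-4 = 1.32 × 10^-2 M
Ka = [H+][A-]/[HA] = (5.13 × 10^-4)² / 1.32 × 10^-2 = 2.0 × 10^-5

Ka = 2.0 × 10^-5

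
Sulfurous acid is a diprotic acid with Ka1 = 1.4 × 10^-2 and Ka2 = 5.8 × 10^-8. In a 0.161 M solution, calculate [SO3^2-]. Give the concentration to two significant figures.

5.8 × 10^-8 M

First ionization gives [H+] ≈ [HSO3-] = 4.10 × 10^-2 M.
Second step: Ka2 = [H+][SO3^2-]/[HSO3-] ≈ [SO3^2-] (since [H+] ≈ [HSO3-]).
So [SO3^2-] ≈ Ka2.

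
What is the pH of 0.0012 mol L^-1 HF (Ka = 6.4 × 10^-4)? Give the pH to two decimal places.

pH = 3.21

HF ⇌ F- + H+
Let x = [H+] at equilibrium. Ka = x²/(0.0012 − x).
Here C₀/Ka ≈ 1.87, so the small-x approximation fails. Use the quadratic:
x = (−Ka + √(Ka² + 4·Ka·C₀))/2 = 6.13 × 10^-4 M
pH = −log(6.13 × 10^-4) = 3.21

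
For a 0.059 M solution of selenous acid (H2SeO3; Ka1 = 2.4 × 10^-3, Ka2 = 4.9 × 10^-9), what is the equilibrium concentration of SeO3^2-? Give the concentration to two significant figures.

4.9 × 10^-9 M

First ionization gives [H+] ≈ [HSeO3-] = 1.08 × 10^-2 M.
Second step: Ka2 = [H+][SeO3^2-]/[HSeO3-] ≈ [SeO3^2-] (since [H+] ≈ [HSeO3-]).
So [SeO3^2-] ≈ Ka2.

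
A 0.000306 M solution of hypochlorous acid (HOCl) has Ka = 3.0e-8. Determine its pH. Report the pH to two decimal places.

pH = 5.52

HOCl ⇌ OCl- + H+
From the ICE table, Ka = [H+]²/(0.000306 − [H+]) = 3.0 × 10^-8.
Assume [H+] ≪ 0.000306: [H+] ≈ √(3.0 × 10^-8 × 0.000306) = 3.03 × 10^-6 M
Check: 0.99% ionized — well under 5%, approximation valid.
pH = −log[H+] = −log(3.03 × 10^-6) = 5.52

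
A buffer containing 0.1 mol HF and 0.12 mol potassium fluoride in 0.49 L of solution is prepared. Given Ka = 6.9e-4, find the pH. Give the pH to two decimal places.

pH = 3.24

pKa = −log(6.9 × 10^-4) = 3.161
pH = pKa + log([A⁻]/[HA]) = 3.161 + log(0.12/0.1)
pH = 3.161 + (+0.079) = 3.24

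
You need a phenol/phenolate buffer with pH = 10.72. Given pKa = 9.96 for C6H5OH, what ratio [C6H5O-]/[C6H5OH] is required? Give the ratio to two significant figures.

pH = pKa + log(r) ⇒ log(r) = 10.72 − 9.96 = +0.76
r = [C6H5O-]/[C6H5OH] = 10^(+0.76) = 5.75

ratio = 5.8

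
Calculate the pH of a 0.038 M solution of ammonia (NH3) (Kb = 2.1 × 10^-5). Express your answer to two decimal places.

pH = 10.95

NH3 + H2O ⇌ NH4+ + OH-
Kb = [OH-]²/(0.038 − [OH-]) = 2.1 × 10^-5
Neglecting [OH-] in the denominator: [OH-] = √(2.1 × 10^-5 × 0.038) = 8.93 × 10^-4 M
Check: 2.4% ionized — well under 5%, approximation valid.
pOH = −log(8.93 × 10^-4) = 3.05; pH = 14.00 − 3.05 = 10.95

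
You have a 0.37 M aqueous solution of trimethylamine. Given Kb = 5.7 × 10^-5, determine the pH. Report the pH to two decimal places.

(CH3)3N + H2O ⇌ (CH3)3NH+ + OH-
Let x = [OH-] at equilibrium. Kb = x²/(0.37 − x).
Neglecting x in the denominator: x = √(5.7 × 10^-5 × 0.37) = 4.59 × 10^-3 M
pOH = 2.34, so pH = 14.00 − pOH = 11.66

pH = 11.66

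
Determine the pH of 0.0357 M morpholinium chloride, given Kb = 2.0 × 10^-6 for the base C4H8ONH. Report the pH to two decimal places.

C4H8ONH2+ is the conjugate acid of the weak base C4H8ONH.
Ka = Kw/Kb = 1.0×10^-14 / 2.0 × 10^-6 = 5.00 × 10^-9
Ka = x²/(0.0357 − x) = 5.00 × 10^-9
Assume x ≪ 0.0357: x ≈ √(5.00 × 10^-9 × 0.0357) = 1.34 × 10^-5 M
Check: 0.037% ionized — well under 5%, approximation valid.
pH = −log(1.34 × 10^-5) = 4.87

pH = 4.87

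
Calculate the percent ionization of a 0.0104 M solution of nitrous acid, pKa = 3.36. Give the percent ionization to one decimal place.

HNO2 ⇌ NO2- + H+; let x = [H+] at equilibrium.
Ka = 10^(−3.36) = 4.37 × 10^-4
Ka = x²/(C₀ − x); solving the quadratic gives x = 1.92 × 10^-3 M.
Fraction ionized = 1.92 × 10^-3 / 0.0104 = 0.1846 → 18.5%

18.5%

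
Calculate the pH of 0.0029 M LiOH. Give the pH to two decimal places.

pH = 11.46

LiOH is a strong base; [OH-] = 0.0029 M.
pOH = -log(0.0029) = 2.54
pH = 14.00 - 2.54 = 11.46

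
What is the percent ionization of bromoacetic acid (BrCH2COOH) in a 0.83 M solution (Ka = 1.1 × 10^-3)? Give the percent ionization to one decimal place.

BrCH2COOH ⇌ BrCH2COO- + H+; let x = [H+] at equilibrium.
x ≈ √(Ka·C₀) = √(1.1 × 10^-3 × 0.83) = 3.02 × 10^-2 M
% ionization = x/C₀ × 100% = 3.02 × 10^-2/0.83 × 100% = 3.6%

3.6%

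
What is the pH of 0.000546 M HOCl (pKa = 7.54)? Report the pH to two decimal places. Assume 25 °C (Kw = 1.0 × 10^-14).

pH = 5.40

HOCl ⇌ OCl- + H+
Ka = 10^(−7.54) = 2.88 × 10^-8
Ka = x²/(0.000546 − x) = 2.88 × 10^-8
Since Ka ≪ C₀, x ≈ √(Ka·C₀) = 3.97 × 10^-6 M.
pH = −log(3.97 × 10^-6) = 5.40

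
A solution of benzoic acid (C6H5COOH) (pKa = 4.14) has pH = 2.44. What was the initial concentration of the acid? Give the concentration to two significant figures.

C₀ = 1.9 × 10^-1 M

[H+] = 10^(-2.44) = 3.63 × 10^-3 M = x
Ka = 10^(−4.14) = 7.24 × 10^-5
Ka = x²/(C₀ − x) ⇒ C₀ = x + x²/Ka
C₀ = 3.63 × 10^-3 + (3.63 × 10^-3)²/(7.24 × 10^-5) = 1.86 × 10^-1 M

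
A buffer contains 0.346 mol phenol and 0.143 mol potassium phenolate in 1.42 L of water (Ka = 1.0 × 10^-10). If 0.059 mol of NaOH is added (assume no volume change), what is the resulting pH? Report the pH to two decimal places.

pH = 9.85

After neutralization: n(C6H5OH) = 0.287 mol, n(C6H5O-) = 0.202 mol.
pKa = −log(1.0 × 10^-10) = 10.000
Henderson–Hasselbalch with mole ratio 0.202/0.287: pH = 10.000 + (-0.153)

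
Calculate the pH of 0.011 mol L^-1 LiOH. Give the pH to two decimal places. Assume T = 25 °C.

LiOH is a strong base; [OH-] = 0.011 M.
pOH = -log(0.011) = 1.96
pH = 14.00 - 1.96 = 12.04

pH = 12.04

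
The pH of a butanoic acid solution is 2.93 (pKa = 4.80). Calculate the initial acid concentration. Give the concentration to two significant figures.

[H+] = 10^(-2.93) = 1.17 × 10^-3 M = x
Ka = 10^(−4.80) = 1.58 × 10^-5
Ka = x²/(C₀ − x) ⇒ C₀ = x + x²/Ka
C₀ = 1.17 × 10^-3 + (1.17 × 10^-3)²/(1.58 × 10^-5) = 8.78 × 10^-2 M

C₀ = 8.8 × 10^-2 M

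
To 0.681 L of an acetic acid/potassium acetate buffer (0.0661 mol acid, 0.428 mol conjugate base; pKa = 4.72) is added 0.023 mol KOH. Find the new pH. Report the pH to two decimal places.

After neutralization: n(CH3COOH) = 0.0431 mol, n(CH3COO-) = 0.451 mol.
Henderson–Hasselbalch with mole ratio 0.451/0.0431: pH = 4.72 + (+1.020)

pH = 5.74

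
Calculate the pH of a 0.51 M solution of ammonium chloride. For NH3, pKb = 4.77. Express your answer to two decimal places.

NH4+ is the conjugate acid of the weak base NH3.
Kb = 10^(−4.77) = 1.70 × 10^-5
Ka = Kw/Kb = 1.0×10^-14 / 1.70 × 10^-5 = 5.88 × 10^-10
From the ICE table, Ka = [H+]²/(0.51 − [H+]) = 5.88 × 10^-10.
Assume [H+] ≪ 0.51: [H+] ≈ √(5.88 × 10^-10 × 0.51) = 1.73 × 10^-5 M
Check: 0.0034% ionized — well under 5%, approximation valid.
pH = −log(1.73 × 10^-5) = 4.76

pH = 4.76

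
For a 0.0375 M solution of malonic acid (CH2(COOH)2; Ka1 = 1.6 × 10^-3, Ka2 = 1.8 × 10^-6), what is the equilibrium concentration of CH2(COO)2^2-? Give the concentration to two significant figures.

1.8 × 10^-6 M

First ionization gives [H+] ≈ [CH2(COOH)COO-] = 6.99 × 10^-3 M.
Second step: Ka2 = [H+][CH2(COO)2^2-]/[CH2(COOH)COO-] ≈ [CH2(COO)2^2-] (since [H+] ≈ [CH2(COOH)COO-]).
So [CH2(COO)2^2-] ≈ Ka2.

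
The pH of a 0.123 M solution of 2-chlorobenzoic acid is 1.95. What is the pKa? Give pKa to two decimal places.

pKa = 2.95

[H+] = 10^(-1.95) = 1.12 × 10^-2 M
At equilibrium [HA] = 0.123 − 1.12 × 10^-2 = 1.12 × 10^-1 M
Ka = [H+][A-]/[HA] = (1.12 × 10^-2)² / 1.12 × 10^-1 = 1.12 × 10^-3
pKa = -log(1.12 × 10^-3) = 2.95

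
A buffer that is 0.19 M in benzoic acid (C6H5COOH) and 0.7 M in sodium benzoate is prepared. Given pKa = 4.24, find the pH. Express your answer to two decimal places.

Using pH = pKa + log([base]/[acid]) with [base]/[acid] = 0.7/0.19:
pH = 4.24 + (+0.566) = 4.81

pH = 4.81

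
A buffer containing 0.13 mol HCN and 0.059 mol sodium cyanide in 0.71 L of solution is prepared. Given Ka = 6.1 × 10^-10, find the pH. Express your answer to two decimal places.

pH = 8.87

pKa = −log(6.1 × 10^-10) = 9.215
pH = pKa + log([A⁻]/[HA]) = 9.215 + log(0.059/0.13)
pH = 9.215 + (-0.343) = 8.87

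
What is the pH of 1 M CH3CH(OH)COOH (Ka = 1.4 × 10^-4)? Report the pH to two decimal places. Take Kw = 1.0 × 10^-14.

pH = 1.93

CH3CH(OH)COOH ⇌ CH3CH(OH)COO- + H+
Let x = [H+] at equilibrium. Ka = x²/(1 − x).
Since Ka ≪ C₀, x ≈ √(Ka·C₀) = 1.18 × 10^-2 M.
Check: 1.2% ionized — well under 5%, approximation valid.
pH = −log(1.18 × 10^-2) = 1.93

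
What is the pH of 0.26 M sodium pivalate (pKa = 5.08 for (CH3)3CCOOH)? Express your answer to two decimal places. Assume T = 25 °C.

pH = 9.25

(CH3)3CCOO- is the conjugate base of the weak acid (CH3)3CCOOH.
Ka = 10^(−5.08) = 8.32 × 10^-6
Kb = Kw/Ka = 1.0×10^-14 / 8.32 × 10^-6 = 1.20 × 10^-9
Kb = [OH-]²/(0.26 − [OH-]) = 1.20 × 10^-9
Neglecting [OH-] in the denominator: [OH-] = √(1.20 × 10^-9 × 0.26) = 1.77 × 10^-5 M
([OH-]/C₀ = 0.0068% < 5%, so the approximation holds.)
pOH = −log(1.77 × 10^-5) = 4.75; pH = 14.00 − 4.75 = 9.25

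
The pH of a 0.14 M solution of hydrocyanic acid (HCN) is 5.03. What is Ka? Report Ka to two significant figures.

[H+] = 10^(-5.03) = 9.33 × 10^-6 M
At equilibrium [HA] = 0.14 − 9.33 × 10^-6 = 1.40 × 10^-1 M
Ka = [H+][A-]/[HA] = (9.33 × 10^-6)² / 1.40 × 10^-1 = 6.2 × 10^-10

Ka = 6.2 × 10^-10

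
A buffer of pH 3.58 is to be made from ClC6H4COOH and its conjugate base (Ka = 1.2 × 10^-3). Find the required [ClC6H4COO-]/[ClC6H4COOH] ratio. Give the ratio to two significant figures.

pKa = -log(1.2 × 10^-3) = 2.921
pH = pKa + log(r) ⇒ log(r) = 3.58 − 2.921 = +0.659
r = [ClC6H4COO-]/[ClC6H4COOH] = 10^(+0.659) = 4.56

ratio = 4.6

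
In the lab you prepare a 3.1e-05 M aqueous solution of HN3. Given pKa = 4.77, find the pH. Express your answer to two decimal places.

HN3 ⇌ N3- + H+
Ka = 10^(−4.77) = 1.70 × 10^-5
From the ICE table, Ka = x²/(3.1e-05 − x) = 1.70 × 10^-5.
x is not negligible relative to C₀; solve x² + 1.7e-05·x − 5.27e-10 = 0.
x = [−1.7e-05 + √(1.7e-05² + 2.11e-09)]/2 = 1.60 × 10^-5 M
pH = −log(1.60 × 10^-5) = 4.80

pH = 4.80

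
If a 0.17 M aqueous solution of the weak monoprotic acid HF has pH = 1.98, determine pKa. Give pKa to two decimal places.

pKa = 3.16

[H+] = 10^(-1.98) = 1.05 × 10^-2 M
At equilibrium [HA] = 0.17 − 1.05 × 10^-2 = 1.60 × 10^-1 M
Ka = [H+][A-]/[HA] = (1.05 × 10^-2)² / 1.60 × 10^-1 = 6.89 × 10^-4
pKa = -log(6.89 × 10^-4) = 3.16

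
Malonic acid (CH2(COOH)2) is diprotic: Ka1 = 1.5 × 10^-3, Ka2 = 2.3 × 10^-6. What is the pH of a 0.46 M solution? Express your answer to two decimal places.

Ka1 ≫ Ka2, so treat the first dissociation as the only significant source of H+.
Ka1 = x²/(0.46 − x) = 1.5 × 10^-3
Solving the quadratic: x = (−Ka1 + √(Ka1² + 4·Ka1·C₀))/2 = 2.55 × 10^-2 M
pH = −log(2.55 × 10^-2) = 1.59

pH = 1.59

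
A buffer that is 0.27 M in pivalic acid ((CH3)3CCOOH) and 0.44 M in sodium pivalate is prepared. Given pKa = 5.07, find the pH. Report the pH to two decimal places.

pH = pKa + log([A⁻]/[HA]) = 5.07 + log(0.44/0.27)
pH = 5.07 + (+0.212) = 5.28

pH = 5.28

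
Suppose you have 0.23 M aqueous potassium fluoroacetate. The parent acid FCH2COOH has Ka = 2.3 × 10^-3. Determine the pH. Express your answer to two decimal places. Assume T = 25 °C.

pH = 8.00

FCH2COO- is the conjugate base of the weak acid FCH2COOH.
Kb = Kw/Ka = 1.0×10^-14 / 2.3 × 10^-3 = 4.35 × 10^-12
Kb = [OH-]²/(0.23 − [OH-]) = 4.35 × 10^-12
Since Kb ≪ C₀, [OH-] ≈ √(Kb·C₀) = 1.00 × 10^-6 M.
pOH = −log(1.00 × 10^-6) = 6.00; pH = 14.00 − 6.00 = 8.00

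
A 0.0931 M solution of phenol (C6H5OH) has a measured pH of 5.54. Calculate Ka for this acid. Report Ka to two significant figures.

[H+] = 10^(-5.54) = 2.88 × 10^-6 M
At equilibrium [HA] = 0.0931 − 2.88 × 10^-6 = 9.31 × 10^-2 M
Ka = [H+][A-]/[HA] = (2.88 × 10^-6)² / 9.31 × 10^-2 = 8.9 × 10^-11

Ka = 8.9 × 10^-11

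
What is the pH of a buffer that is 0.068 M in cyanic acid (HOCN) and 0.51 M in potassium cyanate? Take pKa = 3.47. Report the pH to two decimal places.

pH = 4.35

pH = pKa + log([A⁻]/[HA]) = 3.47 + log(0.51/0.068)
pH = 3.47 + (+0.875) = 4.35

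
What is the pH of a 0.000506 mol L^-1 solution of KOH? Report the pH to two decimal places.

pH = 10.70

KOH is a strong base; [OH-] = 0.000506 M.
pOH = -log(0.000506) = 3.30
pH = 14.00 - 3.30 = 10.70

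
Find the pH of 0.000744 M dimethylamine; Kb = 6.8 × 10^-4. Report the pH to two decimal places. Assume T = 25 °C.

(CH3)2NH + H2O ⇌ (CH3)2NH2+ + OH-
Let x = [OH-] at equilibrium. Kb = x²/(0.000744 − x).
x is not negligible relative to C₀; solve x² + 0.00068·x − 5.06e-07 = 0.
x = (−Kb + √(Kb² + 4·Kb·C₀))/2 = 4.48 × 10^-4 M
pOH = 3.35, so pH = 14.00 − pOH = 10.65

pH = 10.65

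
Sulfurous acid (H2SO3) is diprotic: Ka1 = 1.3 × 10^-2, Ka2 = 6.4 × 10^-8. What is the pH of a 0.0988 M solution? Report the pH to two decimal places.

Since Ka1 ≫ Ka2, the first ionization dominates [H+].
Ka1 = x²/(0.0988 − x) = 1.3 × 10^-2
Solving the quadratic: x = (−Ka1 + √(Ka1² + 4·Ka1·C₀))/2 = 2.99 × 10^-2 M
pH = −log(2.99 × 10^-2) = 1.52

pH = 1.52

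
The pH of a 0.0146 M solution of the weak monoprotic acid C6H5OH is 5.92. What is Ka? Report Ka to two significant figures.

[H+] = 10^(-5.92) = 1.20 × 10^-6 M
At equilibrium [HA] = 0.0146 − 1.20 × 10^-6 = 1.46 × 10^-2 M
Ka = [H+][A-]/[HA] = (1.20 × 10^-6)² / 1.46 × 10^-2 = 9.9 × 10^-11

Ka = 9.9 × 10^-11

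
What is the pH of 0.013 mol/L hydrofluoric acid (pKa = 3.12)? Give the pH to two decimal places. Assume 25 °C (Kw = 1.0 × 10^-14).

HF ⇌ F- + H+
Ka = 10^(−3.12) = 7.59 × 10^-4
From the ICE table, Ka = [H+]²/(0.013 − [H+]) = 7.59 × 10^-4.
Here C₀/Ka ≈ 17.1, so the small-[H+] approximation fails. Use the quadratic:
[H+] = (−Ka + √(Ka² + 4·Ka·C₀))/2 = 2.78 × 10^-3 M
pH = −log(2.78 × 10^-3) = 2.56

pH = 2.56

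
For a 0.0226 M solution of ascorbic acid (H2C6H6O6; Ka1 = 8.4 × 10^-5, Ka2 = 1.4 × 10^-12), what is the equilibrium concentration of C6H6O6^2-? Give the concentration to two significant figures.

First ionization gives [H+] ≈ [HC6H6O6-] = 1.34 × 10^-3 M.
Second step: Ka2 = [H+][C6H6O6^2-]/[HC6H6O6-] ≈ [C6H6O6^2-] (since [H+] ≈ [HC6H6O6-]).
So [C6H6O6^2-] ≈ Ka2.

1.4 × 10^-12 M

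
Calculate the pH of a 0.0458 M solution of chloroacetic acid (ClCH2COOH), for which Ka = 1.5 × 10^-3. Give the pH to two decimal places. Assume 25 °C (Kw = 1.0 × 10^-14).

pH = 2.12

ClCH2COOH ⇌ ClCH2COO- + H+
From the ICE table, Ka = [H+]²/(0.0458 − [H+]) = 1.5 × 10^-3.
[H+] is not negligible relative to C₀; solve [H+]² + 0.0015·[H+] − 6.87e-05 = 0.
[H+] = [−0.0015 + √(0.0015² + 0.000275)]/2 = 7.57 × 10^-3 M
pH = −log[H+] = −log(7.57 × 10^-3) = 2.12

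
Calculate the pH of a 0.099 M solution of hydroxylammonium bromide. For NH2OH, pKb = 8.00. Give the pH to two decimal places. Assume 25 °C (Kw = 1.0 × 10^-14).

NH3OH+ is the conjugate acid of the weak base NH2OH.
Kb = 10^(−8.00) = 1.00 × 10^-8
Ka = Kw/Kb = 1.0×10^-14 / 1.00 × 10^-8 = 1.00 × 10^-6
Let x = [H+] at equilibrium. Ka = x²/(0.099 − x).
Assume x ≪ 0.099: x ≈ √(1.00 × 10^-6 × 0.099) = 3.15 × 10^-4 M
pH = −log[H+] = −log(3.15 × 10^-4) = 3.50

pH = 3.50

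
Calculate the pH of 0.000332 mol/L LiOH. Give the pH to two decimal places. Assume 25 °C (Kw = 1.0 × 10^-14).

pH = 10.52

LiOH is a strong base; [OH-] = 0.000332 M.
pOH = -log(0.000332) = 3.48
pH = 14.00 - 3.48 = 10.52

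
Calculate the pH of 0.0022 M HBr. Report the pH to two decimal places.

pH = 2.66

HBr is a strong acid and dissociates completely, so [H+] = 0.0022 M.
pH = -log(0.0022) = 2.66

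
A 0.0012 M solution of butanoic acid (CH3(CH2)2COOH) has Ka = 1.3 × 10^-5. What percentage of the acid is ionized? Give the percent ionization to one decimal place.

CH3(CH2)2COOH ⇌ CH3(CH2)2COO- + H+; let x = [H+] at equilibrium.
Solve x² + 1.3e-05x − 1.56e-08 = 0 → x = 1.19 × 10^-4 M
% ionization = x/C₀ × 100% = 1.19 × 10^-4/0.0012 × 100% = 9.9%

9.9%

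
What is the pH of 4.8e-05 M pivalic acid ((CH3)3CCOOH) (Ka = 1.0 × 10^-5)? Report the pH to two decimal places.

(CH3)3CCOOH ⇌ (CH3)3CCOO- + H+
Ka = x²/(4.8e-05 − x) = 1.0 × 10^-5
Here C₀/Ka ≈ 4.8, so the small-x approximation fails. Use the quadratic:
x = (−Ka + √(Ka² + 4·Ka·C₀))/2 = 1.75 × 10^-5 M
pH = −log(1.75 × 10^-5) = 4.76

pH = 4.76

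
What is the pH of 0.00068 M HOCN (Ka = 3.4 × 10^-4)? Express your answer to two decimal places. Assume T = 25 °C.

HOCN ⇌ OCN- + H+
Ka = [H+]²/(0.00068 − [H+]) = 3.4 × 10^-4
The 5% rule fails; solving [H+]² + Ka·[H+] − Ka·C₀ = 0 exactly:
[H+] = (−Ka + √(Ka² + 4·Ka·C₀))/2 = 3.40 × 10^-4 M
pH = −log(3.40 × 10^-4) = 3.47

pH = 3.47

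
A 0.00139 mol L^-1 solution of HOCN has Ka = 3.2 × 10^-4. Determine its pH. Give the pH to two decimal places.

HOCN ⇌ OCN- + H+
From the ICE table, Ka = [H+]²/(0.00139 − [H+]) = 3.2 × 10^-4.
[H+] is not negligible relative to C₀; solve [H+]² + 0.00032·[H+] − 4.45e-07 = 0.
[H+] = [−0.00032 + √(0.00032² + 1.78e-06)]/2 = 5.26 × 10^-4 M
pH = −log[H+] = −log(5.26 × 10^-4) = 3.28

pH = 3.28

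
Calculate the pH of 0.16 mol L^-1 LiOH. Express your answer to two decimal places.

LiOH is a strong base; [OH-] = 0.16 M.
pOH = -log(0.16) = 0.80
pH = 14.00 - 0.80 = 13.20

pH = 13.20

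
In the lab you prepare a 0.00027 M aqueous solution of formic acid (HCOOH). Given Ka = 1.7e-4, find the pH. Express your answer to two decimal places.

pH = 3.84

HCOOH ⇌ HCOO- + H+
From the ICE table, Ka = [H+]²/(0.00027 − [H+]) = 1.7 × 10^-4.
Here C₀/Ka ≈ 1.59, so the small-[H+] approximation fails. Use the quadratic:
[H+] = (−Ka + √(Ka² + 4·Ka·C₀))/2 = 1.45 × 10^-4 M
pH = −log(1.45 × 10^-4) = 3.84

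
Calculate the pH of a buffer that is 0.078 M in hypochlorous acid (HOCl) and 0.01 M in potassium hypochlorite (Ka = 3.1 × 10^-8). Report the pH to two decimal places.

pKa = −log(3.1 × 10^-8) = 7.509
pH = pKa + log([A⁻]/[HA]) = 7.509 + log(0.01/0.078)
pH = 7.509 + (-0.892) = 6.62

pH = 6.62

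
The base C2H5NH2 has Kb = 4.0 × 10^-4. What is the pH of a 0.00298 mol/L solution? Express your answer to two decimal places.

C2H5NH2 + H2O ⇌ C2H5NH3+ + OH-
From the ICE table, Kb = x²/(0.00298 − x) = 4.0 × 10^-4.
x is not negligible relative to C₀; solve x² + 0.0004·x − 1.19e-06 = 0.
x = [−0.0004 + √(0.0004² + 4.77e-06)]/2 = 9.10 × 10^-4 M
pOH = −log(9.10 × 10^-4) = 3.04; pH = 14.00 − 3.04 = 10.96

pH = 10.96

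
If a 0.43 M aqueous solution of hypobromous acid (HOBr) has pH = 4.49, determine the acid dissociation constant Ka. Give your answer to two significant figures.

[H+] = 10^(-4.49) = 3.24 × 10^-5 M
At equilibrium [HA] = 0.43 − 3.24 × 10^-5 = 4.30 × 10^-1 M
Ka = [H+][A-]/[HA] = (3.24 × 10^-5)² / 4.30 × 10^-1 = 2.4 × 10^-9

Ka = 2.4 × 10^-9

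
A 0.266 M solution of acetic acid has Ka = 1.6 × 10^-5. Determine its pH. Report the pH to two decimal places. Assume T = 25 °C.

CH3COOH ⇌ CH3COO- + H+
Let x = [H+] at equilibrium. Ka = x²/(0.266 − x).
Since Ka ≪ C₀, x ≈ √(Ka·C₀) = 2.06 × 10^-3 M.
(x/C₀ = 0.78% < 5%, so the approximation holds.)
pH = −log[H+] = −log(2.06 × 10^-3) = 2.69

pH = 2.69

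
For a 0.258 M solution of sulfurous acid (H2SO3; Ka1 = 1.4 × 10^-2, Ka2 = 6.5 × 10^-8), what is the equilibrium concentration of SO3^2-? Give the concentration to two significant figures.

6.5 × 10^-8 M

First ionization gives [H+] ≈ [HSO3-] = 5.35 × 10^-2 M.
Second step: Ka2 = [H+][SO3^2-]/[HSO3-] ≈ [SO3^2-] (since [H+] ≈ [HSO3-]).
So [SO3^2-] ≈ Ka2.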